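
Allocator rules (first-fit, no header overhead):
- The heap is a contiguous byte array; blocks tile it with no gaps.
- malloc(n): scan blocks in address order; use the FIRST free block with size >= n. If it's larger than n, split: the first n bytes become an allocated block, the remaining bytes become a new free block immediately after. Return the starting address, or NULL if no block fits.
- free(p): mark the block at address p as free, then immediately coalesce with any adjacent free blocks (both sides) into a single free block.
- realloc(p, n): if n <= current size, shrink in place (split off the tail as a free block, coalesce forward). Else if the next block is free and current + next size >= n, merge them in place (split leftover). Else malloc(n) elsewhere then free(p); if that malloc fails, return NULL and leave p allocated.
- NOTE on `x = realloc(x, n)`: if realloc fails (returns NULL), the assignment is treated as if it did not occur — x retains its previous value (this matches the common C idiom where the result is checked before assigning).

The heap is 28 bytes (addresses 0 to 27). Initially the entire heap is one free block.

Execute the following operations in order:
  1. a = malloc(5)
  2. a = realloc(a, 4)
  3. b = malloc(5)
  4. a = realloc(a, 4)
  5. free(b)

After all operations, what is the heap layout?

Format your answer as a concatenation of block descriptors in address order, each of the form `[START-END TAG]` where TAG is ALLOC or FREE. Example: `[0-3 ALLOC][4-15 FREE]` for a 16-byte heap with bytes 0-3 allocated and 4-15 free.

Op 1: a = malloc(5) -> a = 0; heap: [0-4 ALLOC][5-27 FREE]
Op 2: a = realloc(a, 4) -> a = 0; heap: [0-3 ALLOC][4-27 FREE]
Op 3: b = malloc(5) -> b = 4; heap: [0-3 ALLOC][4-8 ALLOC][9-27 FREE]
Op 4: a = realloc(a, 4) -> a = 0; heap: [0-3 ALLOC][4-8 ALLOC][9-27 FREE]
Op 5: free(b) -> (freed b); heap: [0-3 ALLOC][4-27 FREE]

Answer: [0-3 ALLOC][4-27 FREE]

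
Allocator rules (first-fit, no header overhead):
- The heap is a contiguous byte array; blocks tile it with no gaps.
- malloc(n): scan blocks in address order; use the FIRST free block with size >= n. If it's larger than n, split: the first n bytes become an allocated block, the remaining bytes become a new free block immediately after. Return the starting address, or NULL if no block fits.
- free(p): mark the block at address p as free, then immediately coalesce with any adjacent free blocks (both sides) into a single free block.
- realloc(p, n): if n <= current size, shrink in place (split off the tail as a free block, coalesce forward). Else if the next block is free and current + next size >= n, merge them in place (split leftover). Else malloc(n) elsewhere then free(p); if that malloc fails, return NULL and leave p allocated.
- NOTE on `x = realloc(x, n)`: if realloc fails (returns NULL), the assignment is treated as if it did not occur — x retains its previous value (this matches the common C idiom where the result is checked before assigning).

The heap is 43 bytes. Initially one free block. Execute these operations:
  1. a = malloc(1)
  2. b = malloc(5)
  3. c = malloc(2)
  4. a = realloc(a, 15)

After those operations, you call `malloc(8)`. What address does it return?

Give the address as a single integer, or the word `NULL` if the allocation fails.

Answer: 23

Derivation:
Op 1: a = malloc(1) -> a = 0; heap: [0-0 ALLOC][1-42 FREE]
Op 2: b = malloc(5) -> b = 1; heap: [0-0 ALLOC][1-5 ALLOC][6-42 FREE]
Op 3: c = malloc(2) -> c = 6; heap: [0-0 ALLOC][1-5 ALLOC][6-7 ALLOC][8-42 FREE]
Op 4: a = realloc(a, 15) -> a = 8; heap: [0-0 FREE][1-5 ALLOC][6-7 ALLOC][8-22 ALLOC][23-42 FREE]
malloc(8): first-fit scan over [0-0 FREE][1-5 ALLOC][6-7 ALLOC][8-22 ALLOC][23-42 FREE] -> 23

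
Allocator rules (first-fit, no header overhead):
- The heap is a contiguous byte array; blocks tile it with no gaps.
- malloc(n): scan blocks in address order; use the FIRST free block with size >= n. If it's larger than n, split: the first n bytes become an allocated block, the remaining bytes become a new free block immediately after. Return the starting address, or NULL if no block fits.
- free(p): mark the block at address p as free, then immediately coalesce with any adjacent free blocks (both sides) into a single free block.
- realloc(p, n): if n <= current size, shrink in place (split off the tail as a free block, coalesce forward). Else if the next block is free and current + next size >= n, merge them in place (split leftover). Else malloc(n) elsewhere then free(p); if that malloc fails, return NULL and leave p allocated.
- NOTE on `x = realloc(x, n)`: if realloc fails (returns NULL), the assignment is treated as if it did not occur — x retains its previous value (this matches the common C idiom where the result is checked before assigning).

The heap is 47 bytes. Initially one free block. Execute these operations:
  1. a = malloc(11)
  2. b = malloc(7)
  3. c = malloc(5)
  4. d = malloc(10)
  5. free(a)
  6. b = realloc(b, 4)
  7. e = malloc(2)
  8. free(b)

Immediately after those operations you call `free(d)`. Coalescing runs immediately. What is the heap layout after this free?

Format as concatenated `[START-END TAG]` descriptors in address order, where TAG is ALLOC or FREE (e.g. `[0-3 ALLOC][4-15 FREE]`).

Answer: [0-1 ALLOC][2-17 FREE][18-22 ALLOC][23-46 FREE]

Derivation:
Op 1: a = malloc(11) -> a = 0; heap: [0-10 ALLOC][11-46 FREE]
Op 2: b = malloc(7) -> b = 11; heap: [0-10 ALLOC][11-17 ALLOC][18-46 FREE]
Op 3: c = malloc(5) -> c = 18; heap: [0-10 ALLOC][11-17 ALLOC][18-22 ALLOC][23-46 FREE]
Op 4: d = malloc(10) -> d = 23; heap: [0-10 ALLOC][11-17 ALLOC][18-22 ALLOC][23-32 ALLOC][33-46 FREE]
Op 5: free(a) -> (freed a); heap: [0-10 FREE][11-17 ALLOC][18-22 ALLOC][23-32 ALLOC][33-46 FREE]
Op 6: b = realloc(b, 4) -> b = 11; heap: [0-10 FREE][11-14 ALLOC][15-17 FREE][18-22 ALLOC][23-32 ALLOC][33-46 FREE]
Op 7: e = malloc(2) -> e = 0; heap: [0-1 ALLOC][2-10 FREE][11-14 ALLOC][15-17 FREE][18-22 ALLOC][23-32 ALLOC][33-46 FREE]
Op 8: free(b) -> (freed b); heap: [0-1 ALLOC][2-17 FREE][18-22 ALLOC][23-32 ALLOC][33-46 FREE]
free(d): d = 23 -> block [23-32 ALLOC]; mark free, coalesce with adjacent free neighbors -> [0-1 ALLOC][2-17 FREE][18-22 ALLOC][23-46 FREE]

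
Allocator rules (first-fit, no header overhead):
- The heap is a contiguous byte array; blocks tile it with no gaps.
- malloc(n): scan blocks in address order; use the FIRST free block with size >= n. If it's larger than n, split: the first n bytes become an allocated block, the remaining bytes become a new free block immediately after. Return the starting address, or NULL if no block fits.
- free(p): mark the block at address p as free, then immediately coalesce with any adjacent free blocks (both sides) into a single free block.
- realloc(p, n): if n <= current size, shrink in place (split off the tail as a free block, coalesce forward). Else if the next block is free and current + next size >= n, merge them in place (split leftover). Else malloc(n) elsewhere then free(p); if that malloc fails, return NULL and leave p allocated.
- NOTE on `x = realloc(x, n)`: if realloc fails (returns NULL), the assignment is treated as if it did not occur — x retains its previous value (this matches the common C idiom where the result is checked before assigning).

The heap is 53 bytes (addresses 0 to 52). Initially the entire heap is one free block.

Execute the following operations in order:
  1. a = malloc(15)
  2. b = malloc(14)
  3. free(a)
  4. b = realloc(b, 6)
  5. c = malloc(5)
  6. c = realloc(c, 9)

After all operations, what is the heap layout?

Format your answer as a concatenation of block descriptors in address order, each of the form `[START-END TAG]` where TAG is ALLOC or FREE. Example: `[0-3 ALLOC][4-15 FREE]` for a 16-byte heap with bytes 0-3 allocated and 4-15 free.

Op 1: a = malloc(15) -> a = 0; heap: [0-14 ALLOC][15-52 FREE]
Op 2: b = malloc(14) -> b = 15; heap: [0-14 ALLOC][15-28 ALLOC][29-52 FREE]
Op 3: free(a) -> (freed a); heap: [0-14 FREE][15-28 ALLOC][29-52 FREE]
Op 4: b = realloc(b, 6) -> b = 15; heap: [0-14 FREE][15-20 ALLOC][21-52 FREE]
Op 5: c = malloc(5) -> c = 0; heap: [0-4 ALLOC][5-14 FREE][15-20 ALLOC][21-52 FREE]
Op 6: c = realloc(c, 9) -> c = 0; heap: [0-8 ALLOC][9-14 FREE][15-20 ALLOC][21-52 FREE]

Answer: [0-8 ALLOC][9-14 FREE][15-20 ALLOC][21-52 FREE]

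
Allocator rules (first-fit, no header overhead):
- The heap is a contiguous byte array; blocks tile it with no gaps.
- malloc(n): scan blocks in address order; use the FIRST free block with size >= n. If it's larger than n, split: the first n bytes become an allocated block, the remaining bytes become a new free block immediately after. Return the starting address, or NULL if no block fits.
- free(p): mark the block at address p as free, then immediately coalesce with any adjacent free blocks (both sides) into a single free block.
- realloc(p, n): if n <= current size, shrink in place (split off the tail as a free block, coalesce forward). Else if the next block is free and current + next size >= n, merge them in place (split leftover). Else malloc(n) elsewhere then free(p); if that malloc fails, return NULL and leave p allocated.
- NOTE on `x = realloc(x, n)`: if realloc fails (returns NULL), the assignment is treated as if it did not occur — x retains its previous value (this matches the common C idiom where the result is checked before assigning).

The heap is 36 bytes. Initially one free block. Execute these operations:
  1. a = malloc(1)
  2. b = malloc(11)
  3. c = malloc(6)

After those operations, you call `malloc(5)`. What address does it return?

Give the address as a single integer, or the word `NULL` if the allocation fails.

Op 1: a = malloc(1) -> a = 0; heap: [0-0 ALLOC][1-35 FREE]
Op 2: b = malloc(11) -> b = 1; heap: [0-0 ALLOC][1-11 ALLOC][12-35 FREE]
Op 3: c = malloc(6) -> c = 12; heap: [0-0 ALLOC][1-11 ALLOC][12-17 ALLOC][18-35 FREE]
malloc(5): first-fit scan over [0-0 ALLOC][1-11 ALLOC][12-17 ALLOC][18-35 FREE] -> 18

Answer: 18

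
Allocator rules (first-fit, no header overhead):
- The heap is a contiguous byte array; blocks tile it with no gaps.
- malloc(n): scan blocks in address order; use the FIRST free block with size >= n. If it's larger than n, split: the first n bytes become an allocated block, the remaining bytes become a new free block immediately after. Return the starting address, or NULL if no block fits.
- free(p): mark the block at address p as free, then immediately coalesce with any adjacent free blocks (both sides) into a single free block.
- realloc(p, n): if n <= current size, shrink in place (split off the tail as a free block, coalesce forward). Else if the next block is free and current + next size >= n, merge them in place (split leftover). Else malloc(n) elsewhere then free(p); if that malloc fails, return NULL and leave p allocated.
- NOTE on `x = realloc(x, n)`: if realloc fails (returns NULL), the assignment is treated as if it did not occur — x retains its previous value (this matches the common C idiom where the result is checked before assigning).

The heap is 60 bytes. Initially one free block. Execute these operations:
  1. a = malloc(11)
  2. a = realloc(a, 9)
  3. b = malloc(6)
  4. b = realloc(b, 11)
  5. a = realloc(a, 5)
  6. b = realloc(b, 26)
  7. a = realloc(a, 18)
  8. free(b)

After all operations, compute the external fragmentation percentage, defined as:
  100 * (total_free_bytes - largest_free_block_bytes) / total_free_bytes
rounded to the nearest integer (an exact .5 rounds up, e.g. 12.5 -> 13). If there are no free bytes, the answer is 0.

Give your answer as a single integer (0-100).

Answer: 17

Derivation:
Op 1: a = malloc(11) -> a = 0; heap: [0-10 ALLOC][11-59 FREE]
Op 2: a = realloc(a, 9) -> a = 0; heap: [0-8 ALLOC][9-59 FREE]
Op 3: b = malloc(6) -> b = 9; heap: [0-8 ALLOC][9-14 ALLOC][15-59 FREE]
Op 4: b = realloc(b, 11) -> b = 9; heap: [0-8 ALLOC][9-19 ALLOC][20-59 FREE]
Op 5: a = realloc(a, 5) -> a = 0; heap: [0-4 ALLOC][5-8 FREE][9-19 ALLOC][20-59 FREE]
Op 6: b = realloc(b, 26) -> b = 9; heap: [0-4 ALLOC][5-8 FREE][9-34 ALLOC][35-59 FREE]
Op 7: a = realloc(a, 18) -> a = 35; heap: [0-8 FREE][9-34 ALLOC][35-52 ALLOC][53-59 FREE]
Op 8: free(b) -> (freed b); heap: [0-34 FREE][35-52 ALLOC][53-59 FREE]
Free blocks: [35 7] total_free=42 largest=35 -> 100*(42-35)/42 = 700/42 ≈ 16.667 -> rounds to 17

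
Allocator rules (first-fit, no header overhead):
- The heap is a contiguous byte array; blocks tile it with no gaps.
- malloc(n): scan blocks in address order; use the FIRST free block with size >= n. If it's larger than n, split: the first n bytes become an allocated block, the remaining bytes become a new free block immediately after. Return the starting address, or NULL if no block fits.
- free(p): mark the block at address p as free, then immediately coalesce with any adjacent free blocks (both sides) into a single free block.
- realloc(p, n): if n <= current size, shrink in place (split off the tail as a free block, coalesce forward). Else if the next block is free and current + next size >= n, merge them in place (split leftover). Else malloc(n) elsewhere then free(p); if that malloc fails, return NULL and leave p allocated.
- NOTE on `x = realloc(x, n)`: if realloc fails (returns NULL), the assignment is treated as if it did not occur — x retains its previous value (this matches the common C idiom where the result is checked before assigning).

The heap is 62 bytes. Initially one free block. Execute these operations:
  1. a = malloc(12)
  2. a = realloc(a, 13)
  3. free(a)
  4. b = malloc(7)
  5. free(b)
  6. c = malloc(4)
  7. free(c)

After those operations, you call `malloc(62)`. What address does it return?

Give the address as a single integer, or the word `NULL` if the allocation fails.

Op 1: a = malloc(12) -> a = 0; heap: [0-11 ALLOC][12-61 FREE]
Op 2: a = realloc(a, 13) -> a = 0; heap: [0-12 ALLOC][13-61 FREE]
Op 3: free(a) -> (freed a); heap: [0-61 FREE]
Op 4: b = malloc(7) -> b = 0; heap: [0-6 ALLOC][7-61 FREE]
Op 5: free(b) -> (freed b); heap: [0-61 FREE]
Op 6: c = malloc(4) -> c = 0; heap: [0-3 ALLOC][4-61 FREE]
Op 7: free(c) -> (freed c); heap: [0-61 FREE]
malloc(62): first-fit scan over [0-61 FREE] -> 0

Answer: 0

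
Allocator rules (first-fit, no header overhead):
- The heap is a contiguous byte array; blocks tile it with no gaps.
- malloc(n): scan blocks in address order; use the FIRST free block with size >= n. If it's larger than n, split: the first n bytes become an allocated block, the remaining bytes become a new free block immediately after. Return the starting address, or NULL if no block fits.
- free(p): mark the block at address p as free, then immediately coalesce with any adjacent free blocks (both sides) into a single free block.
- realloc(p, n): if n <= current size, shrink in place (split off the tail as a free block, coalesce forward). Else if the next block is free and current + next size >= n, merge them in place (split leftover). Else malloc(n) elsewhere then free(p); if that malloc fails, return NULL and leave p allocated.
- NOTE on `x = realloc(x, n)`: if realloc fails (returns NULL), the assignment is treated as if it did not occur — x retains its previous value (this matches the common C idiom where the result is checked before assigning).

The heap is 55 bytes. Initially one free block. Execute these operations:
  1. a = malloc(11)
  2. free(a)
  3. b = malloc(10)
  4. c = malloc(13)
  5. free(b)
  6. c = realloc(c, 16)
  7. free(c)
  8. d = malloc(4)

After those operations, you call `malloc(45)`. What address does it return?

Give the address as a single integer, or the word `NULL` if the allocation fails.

Answer: 4

Derivation:
Op 1: a = malloc(11) -> a = 0; heap: [0-10 ALLOC][11-54 FREE]
Op 2: free(a) -> (freed a); heap: [0-54 FREE]
Op 3: b = malloc(10) -> b = 0; heap: [0-9 ALLOC][10-54 FREE]
Op 4: c = malloc(13) -> c = 10; heap: [0-9 ALLOC][10-22 ALLOC][23-54 FREE]
Op 5: free(b) -> (freed b); heap: [0-9 FREE][10-22 ALLOC][23-54 FREE]
Op 6: c = realloc(c, 16) -> c = 10; heap: [0-9 FREE][10-25 ALLOC][26-54 FREE]
Op 7: free(c) -> (freed c); heap: [0-54 FREE]
Op 8: d = malloc(4) -> d = 0; heap: [0-3 ALLOC][4-54 FREE]
malloc(45): first-fit scan over [0-3 ALLOC][4-54 FREE] -> 4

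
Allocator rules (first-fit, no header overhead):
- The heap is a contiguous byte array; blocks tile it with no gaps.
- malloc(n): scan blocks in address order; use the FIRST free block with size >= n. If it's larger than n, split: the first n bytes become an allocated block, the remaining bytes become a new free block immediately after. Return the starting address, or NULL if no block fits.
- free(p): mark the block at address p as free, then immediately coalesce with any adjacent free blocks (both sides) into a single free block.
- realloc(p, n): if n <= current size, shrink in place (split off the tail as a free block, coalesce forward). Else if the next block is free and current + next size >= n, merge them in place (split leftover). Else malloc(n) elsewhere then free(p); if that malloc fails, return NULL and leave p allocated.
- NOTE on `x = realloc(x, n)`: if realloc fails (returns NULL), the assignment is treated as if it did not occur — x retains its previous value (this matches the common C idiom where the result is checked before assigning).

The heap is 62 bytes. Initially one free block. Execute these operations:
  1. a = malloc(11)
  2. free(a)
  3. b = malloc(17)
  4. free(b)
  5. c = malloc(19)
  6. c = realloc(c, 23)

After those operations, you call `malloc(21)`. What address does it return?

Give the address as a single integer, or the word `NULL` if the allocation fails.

Op 1: a = malloc(11) -> a = 0; heap: [0-10 ALLOC][11-61 FREE]
Op 2: free(a) -> (freed a); heap: [0-61 FREE]
Op 3: b = malloc(17) -> b = 0; heap: [0-16 ALLOC][17-61 FREE]
Op 4: free(b) -> (freed b); heap: [0-61 FREE]
Op 5: c = malloc(19) -> c = 0; heap: [0-18 ALLOC][19-61 FREE]
Op 6: c = realloc(c, 23) -> c = 0; heap: [0-22 ALLOC][23-61 FREE]
malloc(21): first-fit scan over [0-22 ALLOC][23-61 FREE] -> 23

Answer: 23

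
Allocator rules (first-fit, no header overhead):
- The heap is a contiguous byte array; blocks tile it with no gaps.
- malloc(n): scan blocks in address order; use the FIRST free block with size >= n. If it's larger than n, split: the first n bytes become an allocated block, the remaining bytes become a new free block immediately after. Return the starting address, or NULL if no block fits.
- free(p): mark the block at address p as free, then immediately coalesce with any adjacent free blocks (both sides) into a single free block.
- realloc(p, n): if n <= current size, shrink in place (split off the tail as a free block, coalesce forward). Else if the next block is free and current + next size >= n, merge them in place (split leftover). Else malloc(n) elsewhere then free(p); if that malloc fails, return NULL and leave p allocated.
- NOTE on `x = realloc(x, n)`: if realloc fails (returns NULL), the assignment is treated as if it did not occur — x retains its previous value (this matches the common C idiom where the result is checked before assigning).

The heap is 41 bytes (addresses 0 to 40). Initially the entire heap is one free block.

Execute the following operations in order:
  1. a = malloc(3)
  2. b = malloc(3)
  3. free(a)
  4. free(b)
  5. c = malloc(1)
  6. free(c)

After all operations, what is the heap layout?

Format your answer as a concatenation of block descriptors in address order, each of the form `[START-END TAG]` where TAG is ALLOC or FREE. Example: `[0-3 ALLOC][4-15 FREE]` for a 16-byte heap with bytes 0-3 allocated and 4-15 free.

Answer: [0-40 FREE]

Derivation:
Op 1: a = malloc(3) -> a = 0; heap: [0-2 ALLOC][3-40 FREE]
Op 2: b = malloc(3) -> b = 3; heap: [0-2 ALLOC][3-5 ALLOC][6-40 FREE]
Op 3: free(a) -> (freed a); heap: [0-2 FREE][3-5 ALLOC][6-40 FREE]
Op 4: free(b) -> (freed b); heap: [0-40 FREE]
Op 5: c = malloc(1) -> c = 0; heap: [0-0 ALLOC][1-40 FREE]
Op 6: free(c) -> (freed c); heap: [0-40 FREE]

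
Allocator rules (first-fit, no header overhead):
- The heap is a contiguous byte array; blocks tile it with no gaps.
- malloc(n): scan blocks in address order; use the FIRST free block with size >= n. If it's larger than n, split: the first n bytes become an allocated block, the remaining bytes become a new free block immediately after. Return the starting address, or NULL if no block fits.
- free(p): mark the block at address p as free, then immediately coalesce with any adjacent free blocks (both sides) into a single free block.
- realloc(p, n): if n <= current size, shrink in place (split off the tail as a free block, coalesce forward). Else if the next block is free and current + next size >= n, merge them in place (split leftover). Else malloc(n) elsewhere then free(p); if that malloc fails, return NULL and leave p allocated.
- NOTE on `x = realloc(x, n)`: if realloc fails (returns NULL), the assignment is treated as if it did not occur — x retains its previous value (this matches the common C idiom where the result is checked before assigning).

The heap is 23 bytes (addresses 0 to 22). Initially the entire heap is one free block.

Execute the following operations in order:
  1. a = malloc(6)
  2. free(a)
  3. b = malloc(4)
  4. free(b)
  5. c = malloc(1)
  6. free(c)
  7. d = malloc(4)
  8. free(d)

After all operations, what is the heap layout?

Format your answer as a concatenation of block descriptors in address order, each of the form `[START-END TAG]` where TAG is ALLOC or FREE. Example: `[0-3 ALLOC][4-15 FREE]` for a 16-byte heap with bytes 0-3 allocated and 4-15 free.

Op 1: a = malloc(6) -> a = 0; heap: [0-5 ALLOC][6-22 FREE]
Op 2: free(a) -> (freed a); heap: [0-22 FREE]
Op 3: b = malloc(4) -> b = 0; heap: [0-3 ALLOC][4-22 FREE]
Op 4: free(b) -> (freed b); heap: [0-22 FREE]
Op 5: c = malloc(1) -> c = 0; heap: [0-0 ALLOC][1-22 FREE]
Op 6: free(c) -> (freed c); heap: [0-22 FREE]
Op 7: d = malloc(4) -> d = 0; heap: [0-3 ALLOC][4-22 FREE]
Op 8: free(d) -> (freed d); heap: [0-22 FREE]

Answer: [0-22 FREE]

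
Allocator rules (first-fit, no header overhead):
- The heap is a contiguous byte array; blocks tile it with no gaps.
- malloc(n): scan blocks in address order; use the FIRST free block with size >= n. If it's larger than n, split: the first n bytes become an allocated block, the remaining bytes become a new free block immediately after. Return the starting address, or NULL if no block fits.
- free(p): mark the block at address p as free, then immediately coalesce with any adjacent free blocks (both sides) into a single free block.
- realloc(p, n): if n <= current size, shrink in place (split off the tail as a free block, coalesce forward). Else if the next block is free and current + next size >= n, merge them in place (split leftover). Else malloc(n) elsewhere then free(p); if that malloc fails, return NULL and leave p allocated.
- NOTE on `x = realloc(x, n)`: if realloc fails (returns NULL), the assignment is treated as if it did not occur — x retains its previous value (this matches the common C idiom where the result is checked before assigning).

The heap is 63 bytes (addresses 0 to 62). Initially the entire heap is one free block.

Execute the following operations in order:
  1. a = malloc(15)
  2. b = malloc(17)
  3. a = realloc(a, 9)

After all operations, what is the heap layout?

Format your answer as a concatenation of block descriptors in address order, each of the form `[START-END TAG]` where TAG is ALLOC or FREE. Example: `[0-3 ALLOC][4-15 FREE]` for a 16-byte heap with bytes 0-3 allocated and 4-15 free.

Op 1: a = malloc(15) -> a = 0; heap: [0-14 ALLOC][15-62 FREE]
Op 2: b = malloc(17) -> b = 15; heap: [0-14 ALLOC][15-31 ALLOC][32-62 FREE]
Op 3: a = realloc(a, 9) -> a = 0; heap: [0-8 ALLOC][9-14 FREE][15-31 ALLOC][32-62 FREE]

Answer: [0-8 ALLOC][9-14 FREE][15-31 ALLOC][32-62 FREE]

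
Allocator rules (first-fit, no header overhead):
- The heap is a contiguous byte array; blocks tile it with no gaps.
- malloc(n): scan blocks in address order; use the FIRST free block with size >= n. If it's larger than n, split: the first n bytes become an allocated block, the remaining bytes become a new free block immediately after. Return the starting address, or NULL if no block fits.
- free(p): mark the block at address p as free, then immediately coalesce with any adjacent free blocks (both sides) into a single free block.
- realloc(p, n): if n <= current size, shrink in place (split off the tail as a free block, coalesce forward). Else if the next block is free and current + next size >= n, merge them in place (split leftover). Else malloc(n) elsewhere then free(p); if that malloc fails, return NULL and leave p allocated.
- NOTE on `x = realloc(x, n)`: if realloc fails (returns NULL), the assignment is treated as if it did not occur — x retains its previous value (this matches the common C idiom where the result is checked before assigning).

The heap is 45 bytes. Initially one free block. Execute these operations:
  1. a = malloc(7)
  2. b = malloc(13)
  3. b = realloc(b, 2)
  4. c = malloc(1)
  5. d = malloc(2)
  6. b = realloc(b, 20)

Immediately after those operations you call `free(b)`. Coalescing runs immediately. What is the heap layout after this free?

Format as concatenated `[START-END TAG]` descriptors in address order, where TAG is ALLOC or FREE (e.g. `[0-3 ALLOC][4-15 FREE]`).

Op 1: a = malloc(7) -> a = 0; heap: [0-6 ALLOC][7-44 FREE]
Op 2: b = malloc(13) -> b = 7; heap: [0-6 ALLOC][7-19 ALLOC][20-44 FREE]
Op 3: b = realloc(b, 2) -> b = 7; heap: [0-6 ALLOC][7-8 ALLOC][9-44 FREE]
Op 4: c = malloc(1) -> c = 9; heap: [0-6 ALLOC][7-8 ALLOC][9-9 ALLOC][10-44 FREE]
Op 5: d = malloc(2) -> d = 10; heap: [0-6 ALLOC][7-8 ALLOC][9-9 ALLOC][10-11 ALLOC][12-44 FREE]
Op 6: b = realloc(b, 20) -> b = 12; heap: [0-6 ALLOC][7-8 FREE][9-9 ALLOC][10-11 ALLOC][12-31 ALLOC][32-44 FREE]
free(b): b = 12 -> block [12-31 ALLOC]; mark free, coalesce with adjacent free neighbors -> [0-6 ALLOC][7-8 FREE][9-9 ALLOC][10-11 ALLOC][12-44 FREE]

Answer: [0-6 ALLOC][7-8 FREE][9-9 ALLOC][10-11 ALLOC][12-44 FREE]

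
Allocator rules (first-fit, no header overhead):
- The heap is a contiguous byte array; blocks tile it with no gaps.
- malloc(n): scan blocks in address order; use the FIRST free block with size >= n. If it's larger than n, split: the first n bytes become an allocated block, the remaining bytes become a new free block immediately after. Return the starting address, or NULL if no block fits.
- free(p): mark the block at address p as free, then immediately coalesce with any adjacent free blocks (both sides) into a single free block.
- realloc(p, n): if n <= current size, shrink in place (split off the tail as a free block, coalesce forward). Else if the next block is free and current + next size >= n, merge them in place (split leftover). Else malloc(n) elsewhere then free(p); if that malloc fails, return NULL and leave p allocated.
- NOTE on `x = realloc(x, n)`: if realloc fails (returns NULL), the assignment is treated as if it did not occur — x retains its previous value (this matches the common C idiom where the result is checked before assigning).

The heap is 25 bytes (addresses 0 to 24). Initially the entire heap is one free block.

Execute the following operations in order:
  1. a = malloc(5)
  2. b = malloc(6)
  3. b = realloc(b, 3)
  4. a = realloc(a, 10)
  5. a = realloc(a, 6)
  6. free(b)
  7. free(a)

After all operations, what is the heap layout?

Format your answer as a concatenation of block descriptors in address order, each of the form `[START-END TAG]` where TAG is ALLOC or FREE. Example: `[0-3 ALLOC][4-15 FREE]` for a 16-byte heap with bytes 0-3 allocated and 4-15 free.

Op 1: a = malloc(5) -> a = 0; heap: [0-4 ALLOC][5-24 FREE]
Op 2: b = malloc(6) -> b = 5; heap: [0-4 ALLOC][5-10 ALLOC][11-24 FREE]
Op 3: b = realloc(b, 3) -> b = 5; heap: [0-4 ALLOC][5-7 ALLOC][8-24 FREE]
Op 4: a = realloc(a, 10) -> a = 8; heap: [0-4 FREE][5-7 ALLOC][8-17 ALLOC][18-24 FREE]
Op 5: a = realloc(a, 6) -> a = 8; heap: [0-4 FREE][5-7 ALLOC][8-13 ALLOC][14-24 FREE]
Op 6: free(b) -> (freed b); heap: [0-7 FREE][8-13 ALLOC][14-24 FREE]
Op 7: free(a) -> (freed a); heap: [0-24 FREE]

Answer: [0-24 FREE]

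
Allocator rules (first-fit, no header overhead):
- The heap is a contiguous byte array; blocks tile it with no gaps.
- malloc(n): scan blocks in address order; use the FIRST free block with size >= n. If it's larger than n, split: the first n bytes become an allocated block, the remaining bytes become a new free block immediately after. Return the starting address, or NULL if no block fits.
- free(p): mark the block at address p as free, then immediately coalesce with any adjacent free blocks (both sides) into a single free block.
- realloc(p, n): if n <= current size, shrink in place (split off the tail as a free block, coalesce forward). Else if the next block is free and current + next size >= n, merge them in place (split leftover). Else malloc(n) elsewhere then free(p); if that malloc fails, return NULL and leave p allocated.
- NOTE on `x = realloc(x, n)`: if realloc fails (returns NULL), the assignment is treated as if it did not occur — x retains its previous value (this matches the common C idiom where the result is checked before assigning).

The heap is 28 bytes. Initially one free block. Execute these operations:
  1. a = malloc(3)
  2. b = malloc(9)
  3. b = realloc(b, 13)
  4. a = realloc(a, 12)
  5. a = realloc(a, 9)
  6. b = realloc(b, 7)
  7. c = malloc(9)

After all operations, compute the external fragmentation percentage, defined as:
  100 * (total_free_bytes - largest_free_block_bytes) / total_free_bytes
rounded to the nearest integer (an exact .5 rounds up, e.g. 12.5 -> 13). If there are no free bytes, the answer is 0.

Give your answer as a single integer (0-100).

Op 1: a = malloc(3) -> a = 0; heap: [0-2 ALLOC][3-27 FREE]
Op 2: b = malloc(9) -> b = 3; heap: [0-2 ALLOC][3-11 ALLOC][12-27 FREE]
Op 3: b = realloc(b, 13) -> b = 3; heap: [0-2 ALLOC][3-15 ALLOC][16-27 FREE]
Op 4: a = realloc(a, 12) -> a = 16; heap: [0-2 FREE][3-15 ALLOC][16-27 ALLOC]
Op 5: a = realloc(a, 9) -> a = 16; heap: [0-2 FREE][3-15 ALLOC][16-24 ALLOC][25-27 FREE]
Op 6: b = realloc(b, 7) -> b = 3; heap: [0-2 FREE][3-9 ALLOC][10-15 FREE][16-24 ALLOC][25-27 FREE]
Op 7: c = malloc(9) -> c = NULL; heap: [0-2 FREE][3-9 ALLOC][10-15 FREE][16-24 ALLOC][25-27 FREE]
Free blocks: [3 6 3] total_free=12 largest=6 -> 100*(12-6)/12 = 600/12 = 50

Answer: 50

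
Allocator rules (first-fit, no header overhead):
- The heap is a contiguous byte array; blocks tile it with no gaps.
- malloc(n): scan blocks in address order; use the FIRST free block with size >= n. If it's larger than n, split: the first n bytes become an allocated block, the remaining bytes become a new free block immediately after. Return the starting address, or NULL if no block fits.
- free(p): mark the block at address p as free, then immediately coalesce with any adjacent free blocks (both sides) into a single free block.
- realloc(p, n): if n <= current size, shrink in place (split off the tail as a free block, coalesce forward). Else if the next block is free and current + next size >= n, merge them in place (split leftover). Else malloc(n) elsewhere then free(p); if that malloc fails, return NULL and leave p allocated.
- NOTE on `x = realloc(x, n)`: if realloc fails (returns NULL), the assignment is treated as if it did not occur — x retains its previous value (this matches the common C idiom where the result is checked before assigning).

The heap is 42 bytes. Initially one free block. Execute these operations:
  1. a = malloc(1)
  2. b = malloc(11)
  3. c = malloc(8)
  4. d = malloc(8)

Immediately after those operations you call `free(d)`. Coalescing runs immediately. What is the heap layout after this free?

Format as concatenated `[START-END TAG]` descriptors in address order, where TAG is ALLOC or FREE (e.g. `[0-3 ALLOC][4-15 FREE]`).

Op 1: a = malloc(1) -> a = 0; heap: [0-0 ALLOC][1-41 FREE]
Op 2: b = malloc(11) -> b = 1; heap: [0-0 ALLOC][1-11 ALLOC][12-41 FREE]
Op 3: c = malloc(8) -> c = 12; heap: [0-0 ALLOC][1-11 ALLOC][12-19 ALLOC][20-41 FREE]
Op 4: d = malloc(8) -> d = 20; heap: [0-0 ALLOC][1-11 ALLOC][12-19 ALLOC][20-27 ALLOC][28-41 FREE]
free(d): d = 20 -> block [20-27 ALLOC]; mark free, coalesce with adjacent free neighbors -> [0-0 ALLOC][1-11 ALLOC][12-19 ALLOC][20-41 FREE]

Answer: [0-0 ALLOC][1-11 ALLOC][12-19 ALLOC][20-41 FREE]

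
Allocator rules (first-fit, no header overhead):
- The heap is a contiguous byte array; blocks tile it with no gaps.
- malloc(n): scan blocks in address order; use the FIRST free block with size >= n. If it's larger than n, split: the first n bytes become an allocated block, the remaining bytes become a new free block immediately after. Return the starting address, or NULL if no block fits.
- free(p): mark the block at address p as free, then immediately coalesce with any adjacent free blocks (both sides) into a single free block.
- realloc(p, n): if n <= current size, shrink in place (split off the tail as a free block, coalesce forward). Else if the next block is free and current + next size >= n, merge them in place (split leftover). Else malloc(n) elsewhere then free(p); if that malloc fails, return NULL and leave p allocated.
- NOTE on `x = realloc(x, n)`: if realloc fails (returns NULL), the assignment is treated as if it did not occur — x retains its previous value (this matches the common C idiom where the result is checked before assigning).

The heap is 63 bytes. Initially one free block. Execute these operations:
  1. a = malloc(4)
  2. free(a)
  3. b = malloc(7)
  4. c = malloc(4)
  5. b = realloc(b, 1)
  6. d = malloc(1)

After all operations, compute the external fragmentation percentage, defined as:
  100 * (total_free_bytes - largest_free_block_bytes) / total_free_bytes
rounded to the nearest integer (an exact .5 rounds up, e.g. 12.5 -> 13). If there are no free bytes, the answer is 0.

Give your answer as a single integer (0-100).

Op 1: a = malloc(4) -> a = 0; heap: [0-3 ALLOC][4-62 FREE]
Op 2: free(a) -> (freed a); heap: [0-62 FREE]
Op 3: b = malloc(7) -> b = 0; heap: [0-6 ALLOC][7-62 FREE]
Op 4: c = malloc(4) -> c = 7; heap: [0-6 ALLOC][7-10 ALLOC][11-62 FREE]
Op 5: b = realloc(b, 1) -> b = 0; heap: [0-0 ALLOC][1-6 FREE][7-10 ALLOC][11-62 FREE]
Op 6: d = malloc(1) -> d = 1; heap: [0-0 ALLOC][1-1 ALLOC][2-6 FREE][7-10 ALLOC][11-62 FREE]
Free blocks: [5 52] total_free=57 largest=52 -> 100*(57-52)/57 = 500/57 ≈ 8.772 -> rounds to 9

Answer: 9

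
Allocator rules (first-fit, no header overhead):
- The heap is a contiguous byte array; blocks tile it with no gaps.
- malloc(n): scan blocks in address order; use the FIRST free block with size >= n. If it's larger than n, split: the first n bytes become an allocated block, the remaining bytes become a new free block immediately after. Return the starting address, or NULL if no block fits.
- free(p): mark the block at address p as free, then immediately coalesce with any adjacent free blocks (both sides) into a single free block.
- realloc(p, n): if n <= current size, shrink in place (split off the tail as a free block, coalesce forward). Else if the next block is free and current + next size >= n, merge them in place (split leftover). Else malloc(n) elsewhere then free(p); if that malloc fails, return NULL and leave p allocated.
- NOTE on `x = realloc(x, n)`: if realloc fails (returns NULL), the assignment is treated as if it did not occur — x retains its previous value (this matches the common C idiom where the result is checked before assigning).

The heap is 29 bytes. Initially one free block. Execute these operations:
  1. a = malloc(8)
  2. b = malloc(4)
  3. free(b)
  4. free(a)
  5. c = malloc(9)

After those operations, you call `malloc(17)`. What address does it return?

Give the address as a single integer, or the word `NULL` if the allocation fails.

Op 1: a = malloc(8) -> a = 0; heap: [0-7 ALLOC][8-28 FREE]
Op 2: b = malloc(4) -> b = 8; heap: [0-7 ALLOC][8-11 ALLOC][12-28 FREE]
Op 3: free(b) -> (freed b); heap: [0-7 ALLOC][8-28 FREE]
Op 4: free(a) -> (freed a); heap: [0-28 FREE]
Op 5: c = malloc(9) -> c = 0; heap: [0-8 ALLOC][9-28 FREE]
malloc(17): first-fit scan over [0-8 ALLOC][9-28 FREE] -> 9

Answer: 9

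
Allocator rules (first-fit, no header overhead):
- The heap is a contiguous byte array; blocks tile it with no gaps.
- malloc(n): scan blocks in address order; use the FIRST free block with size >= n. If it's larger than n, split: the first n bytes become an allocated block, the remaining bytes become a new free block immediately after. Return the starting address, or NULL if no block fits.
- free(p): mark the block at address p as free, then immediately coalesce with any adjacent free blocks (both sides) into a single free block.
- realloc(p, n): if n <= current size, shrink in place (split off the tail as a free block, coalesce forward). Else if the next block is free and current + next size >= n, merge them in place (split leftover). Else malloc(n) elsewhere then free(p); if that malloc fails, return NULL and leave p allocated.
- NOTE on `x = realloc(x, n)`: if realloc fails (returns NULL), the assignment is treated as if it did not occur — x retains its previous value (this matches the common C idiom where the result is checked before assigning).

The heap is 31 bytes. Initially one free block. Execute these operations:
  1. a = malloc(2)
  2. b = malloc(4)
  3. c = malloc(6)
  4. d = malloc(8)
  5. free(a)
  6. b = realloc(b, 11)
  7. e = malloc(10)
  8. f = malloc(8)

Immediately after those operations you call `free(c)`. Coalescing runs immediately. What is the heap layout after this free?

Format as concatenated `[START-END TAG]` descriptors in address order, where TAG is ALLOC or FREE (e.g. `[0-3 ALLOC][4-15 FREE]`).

Answer: [0-11 FREE][12-19 ALLOC][20-30 ALLOC]

Derivation:
Op 1: a = malloc(2) -> a = 0; heap: [0-1 ALLOC][2-30 FREE]
Op 2: b = malloc(4) -> b = 2; heap: [0-1 ALLOC][2-5 ALLOC][6-30 FREE]
Op 3: c = malloc(6) -> c = 6; heap: [0-1 ALLOC][2-5 ALLOC][6-11 ALLOC][12-30 FREE]
Op 4: d = malloc(8) -> d = 12; heap: [0-1 ALLOC][2-5 ALLOC][6-11 ALLOC][12-19 ALLOC][20-30 FREE]
Op 5: free(a) -> (freed a); heap: [0-1 FREE][2-5 ALLOC][6-11 ALLOC][12-19 ALLOC][20-30 FREE]
Op 6: b = realloc(b, 11) -> b = 20; heap: [0-5 FREE][6-11 ALLOC][12-19 ALLOC][20-30 ALLOC]
Op 7: e = malloc(10) -> e = NULL; heap: [0-5 FREE][6-11 ALLOC][12-19 ALLOC][20-30 ALLOC]
Op 8: f = malloc(8) -> f = NULL; heap: [0-5 FREE][6-11 ALLOC][12-19 ALLOC][20-30 ALLOC]
free(c): c = 6 -> block [6-11 ALLOC]; mark free, coalesce with adjacent free neighbors -> [0-11 FREE][12-19 ALLOC][20-30 ALLOC]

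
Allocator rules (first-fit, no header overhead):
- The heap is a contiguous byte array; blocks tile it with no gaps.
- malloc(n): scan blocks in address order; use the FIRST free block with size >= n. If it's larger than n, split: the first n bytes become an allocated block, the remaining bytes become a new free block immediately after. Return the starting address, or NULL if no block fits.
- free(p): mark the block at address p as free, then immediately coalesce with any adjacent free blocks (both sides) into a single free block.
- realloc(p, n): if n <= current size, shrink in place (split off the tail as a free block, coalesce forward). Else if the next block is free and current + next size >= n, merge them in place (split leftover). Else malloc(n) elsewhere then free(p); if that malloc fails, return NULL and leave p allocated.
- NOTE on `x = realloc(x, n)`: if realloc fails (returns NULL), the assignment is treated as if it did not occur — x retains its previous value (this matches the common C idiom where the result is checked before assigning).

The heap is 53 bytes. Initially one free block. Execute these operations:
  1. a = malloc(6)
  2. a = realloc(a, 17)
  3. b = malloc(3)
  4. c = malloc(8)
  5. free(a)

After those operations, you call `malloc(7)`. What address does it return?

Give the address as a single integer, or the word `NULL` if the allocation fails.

Answer: 0

Derivation:
Op 1: a = malloc(6) -> a = 0; heap: [0-5 ALLOC][6-52 FREE]
Op 2: a = realloc(a, 17) -> a = 0; heap: [0-16 ALLOC][17-52 FREE]
Op 3: b = malloc(3) -> b = 17; heap: [0-16 ALLOC][17-19 ALLOC][20-52 FREE]
Op 4: c = malloc(8) -> c = 20; heap: [0-16 ALLOC][17-19 ALLOC][20-27 ALLOC][28-52 FREE]
Op 5: free(a) -> (freed a); heap: [0-16 FREE][17-19 ALLOC][20-27 ALLOC][28-52 FREE]
malloc(7): first-fit scan over [0-16 FREE][17-19 ALLOC][20-27 ALLOC][28-52 FREE] -> 0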